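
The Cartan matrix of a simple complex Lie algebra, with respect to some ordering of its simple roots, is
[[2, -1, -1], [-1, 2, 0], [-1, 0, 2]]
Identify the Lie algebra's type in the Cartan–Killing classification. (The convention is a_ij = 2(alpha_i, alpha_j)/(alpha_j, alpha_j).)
type A_3

The matrix has rank 3 with 2's on the diagonal. Reading the off-diagonal entries as Dynkin edges (a single edge where a_ij = a_ji = -1; a double or triple edge where a_ij * a_ji = 2 or 3), the diagram is a chain of 3 nodes with single edges (A_3). One simple-root ordering that puts it in standard form is (alpha_3, alpha_1, alpha_2). So the algebra is type A_3, i.e. sl(4).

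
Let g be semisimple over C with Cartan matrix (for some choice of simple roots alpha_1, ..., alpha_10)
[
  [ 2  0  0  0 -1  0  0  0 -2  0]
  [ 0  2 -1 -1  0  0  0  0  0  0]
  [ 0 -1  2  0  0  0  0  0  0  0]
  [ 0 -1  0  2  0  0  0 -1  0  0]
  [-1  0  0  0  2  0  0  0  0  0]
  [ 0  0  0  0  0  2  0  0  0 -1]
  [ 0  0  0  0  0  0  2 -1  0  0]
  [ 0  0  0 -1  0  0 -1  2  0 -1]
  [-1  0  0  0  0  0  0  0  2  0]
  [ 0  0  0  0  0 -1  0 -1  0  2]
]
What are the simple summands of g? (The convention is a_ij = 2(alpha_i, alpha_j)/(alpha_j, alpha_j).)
The diagram associated to this matrix has two connected components: the simple roots {alpha_1, alpha_5, alpha_9} form a chain of 3 nodes with a double edge at one end; the terminal node there is the unique short simple root (B_3), and {alpha_2, alpha_3, alpha_4, alpha_6, alpha_7, alpha_8, alpha_10} form a chain of 6 nodes with one extra node attached to the third node from one end (E_7). A semisimple Lie algebra decomposes uniquely as the direct sum of simple ideals, one per connected component of its Dynkin diagram, so g ≅ B_3 ⊕ E_7 (dimension 21 + 133 = 154).

type B_3 ⊕ type E_7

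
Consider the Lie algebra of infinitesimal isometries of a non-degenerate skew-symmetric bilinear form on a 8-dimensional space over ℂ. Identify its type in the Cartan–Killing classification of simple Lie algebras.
C4

This is sp(8), which has dimension 8(8+1)/2 = 36 and rank 8/2 = 4. In the classification of classical Lie algebras, the symplectic algebra sp(2n) has type C_n; here n = 4, so the Dynkin diagram is a chain of 4 nodes with a double edge at one end; the terminal node there is the unique long simple root (C_4). Hence the type is C_4.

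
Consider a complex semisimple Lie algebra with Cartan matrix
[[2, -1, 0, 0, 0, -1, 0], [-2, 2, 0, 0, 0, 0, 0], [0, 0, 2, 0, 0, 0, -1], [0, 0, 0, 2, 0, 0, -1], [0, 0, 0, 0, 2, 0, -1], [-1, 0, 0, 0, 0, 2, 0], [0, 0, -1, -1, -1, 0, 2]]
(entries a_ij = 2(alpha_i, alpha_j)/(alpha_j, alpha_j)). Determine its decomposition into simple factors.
C_3 ⊕ D_4

The diagram associated to this matrix has two connected components: the simple roots {alpha_1, alpha_2, alpha_6} form a chain of 3 nodes with a double edge at one end; the terminal node there is the unique long simple root (C_3), and {alpha_3, alpha_4, alpha_5, alpha_7} form a chain of 2 nodes with a fork of two nodes at one end (D_4). A semisimple Lie algebra decomposes uniquely as the direct sum of simple ideals, one per connected component of its Dynkin diagram, so g ≅ C_3 ⊕ D_4 (dimension 21 + 28 = 49).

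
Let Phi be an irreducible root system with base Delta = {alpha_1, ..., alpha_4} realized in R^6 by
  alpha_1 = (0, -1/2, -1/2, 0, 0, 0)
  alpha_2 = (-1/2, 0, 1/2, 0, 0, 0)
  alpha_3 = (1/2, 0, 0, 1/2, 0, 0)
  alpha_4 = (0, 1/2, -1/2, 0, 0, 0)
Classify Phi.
Compute the Cartan integers a_ij = 2(alpha_i, alpha_j)/(alpha_j, alpha_j); the resulting 4x4 Cartan matrix is
[[2, -1, 0, 0], [-1, 2, -1, -1], [0, -1, 2, 0], [0, -1, 0, 2]].
All simple roots have the same length, so the diagram is simply laced. The associated Dynkin diagram is a chain of 2 nodes with a fork of two nodes at one end (D_4), so the type is D_4 (the algebra so(8)).

D4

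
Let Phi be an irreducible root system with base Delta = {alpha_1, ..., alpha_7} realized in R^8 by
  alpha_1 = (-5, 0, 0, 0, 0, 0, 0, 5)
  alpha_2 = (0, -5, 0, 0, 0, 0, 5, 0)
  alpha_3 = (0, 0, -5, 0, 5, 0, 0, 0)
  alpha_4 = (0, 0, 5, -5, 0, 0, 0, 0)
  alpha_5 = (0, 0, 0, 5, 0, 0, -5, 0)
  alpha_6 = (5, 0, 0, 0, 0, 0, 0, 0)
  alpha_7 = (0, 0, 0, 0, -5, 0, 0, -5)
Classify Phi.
Compute the Cartan integers a_ij = 2(alpha_i, alpha_j)/(alpha_j, alpha_j); the resulting 7x7 Cartan matrix is
[[2, 0, 0, 0, 0, -2, -1], [0, 2, 0, 0, -1, 0, 0], [0, 0, 2, -1, 0, 0, -1], [0, 0, -1, 2, -1, 0, 0], [0, -1, 0, -1, 2, 0, 0], [-1, 0, 0, 0, 0, 2, 0], [-1, 0, -1, 0, 0, 0, 2]].
The roots have two lengths (squared-length ratio 2:1); the short ones are alpha_{6}. The associated Dynkin diagram is a chain of 7 nodes with a double edge at one end; the terminal node there is the unique short simple root (B_7), so the type is B_7 (the algebra so(15)).

type B_7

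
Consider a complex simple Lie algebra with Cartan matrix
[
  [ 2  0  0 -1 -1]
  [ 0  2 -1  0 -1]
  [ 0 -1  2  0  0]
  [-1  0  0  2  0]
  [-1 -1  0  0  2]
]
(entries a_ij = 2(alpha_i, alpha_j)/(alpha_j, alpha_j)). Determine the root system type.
type A_5

The matrix has rank 5 with 2's on the diagonal. Reading the off-diagonal entries as Dynkin edges (a single edge where a_ij = a_ji = -1; a double or triple edge where a_ij * a_ji = 2 or 3), the diagram is a chain of 5 nodes with single edges (A_5). One simple-root ordering that puts it in standard form is (alpha_3, alpha_2, alpha_5, alpha_1, alpha_4). So the algebra is type A_5, i.e. sl(6).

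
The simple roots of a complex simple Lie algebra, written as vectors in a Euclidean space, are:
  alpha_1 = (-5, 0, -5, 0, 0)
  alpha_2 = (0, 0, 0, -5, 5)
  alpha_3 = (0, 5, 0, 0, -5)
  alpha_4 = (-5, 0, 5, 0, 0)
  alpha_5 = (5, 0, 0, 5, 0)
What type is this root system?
D5

Compute the Cartan integers a_ij = 2(alpha_i, alpha_j)/(alpha_j, alpha_j); the resulting 5x5 Cartan matrix is
[[2, 0, 0, 0, -1], [0, 2, -1, 0, -1], [0, -1, 2, 0, 0], [0, 0, 0, 2, -1], [-1, -1, 0, -1, 2]].
All simple roots have the same length, so the diagram is simply laced. The associated Dynkin diagram is a chain of 3 nodes with a fork of two nodes at one end (D_5), so the type is D_5 (the algebra so(10)).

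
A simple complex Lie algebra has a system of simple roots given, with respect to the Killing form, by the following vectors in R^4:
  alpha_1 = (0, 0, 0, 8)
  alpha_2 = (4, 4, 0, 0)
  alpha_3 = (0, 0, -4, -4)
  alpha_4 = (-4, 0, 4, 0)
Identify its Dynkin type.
Compute the Cartan integers a_ij = 2(alpha_i, alpha_j)/(alpha_j, alpha_j); the resulting 4x4 Cartan matrix is
[[2, 0, -2, 0], [0, 2, 0, -1], [-1, 0, 2, -1], [0, -1, -1, 2]].
The roots have two lengths (squared-length ratio 2:1); the short ones are alpha_{2,3,4}. The associated Dynkin diagram is a chain of 4 nodes with a double edge at one end; the terminal node there is the unique long simple root (C_4), so the type is C_4 (the algebra sp(8)).

type C_4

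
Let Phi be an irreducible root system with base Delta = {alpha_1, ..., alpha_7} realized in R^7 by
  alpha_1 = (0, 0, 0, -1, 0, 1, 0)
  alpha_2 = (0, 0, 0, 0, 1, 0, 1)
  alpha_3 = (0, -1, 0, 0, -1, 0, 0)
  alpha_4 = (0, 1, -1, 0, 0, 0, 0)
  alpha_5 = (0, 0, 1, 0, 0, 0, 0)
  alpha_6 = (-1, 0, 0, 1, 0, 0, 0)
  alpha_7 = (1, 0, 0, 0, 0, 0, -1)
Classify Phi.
Compute the Cartan integers a_ij = 2(alpha_i, alpha_j)/(alpha_j, alpha_j); the resulting 7x7 Cartan matrix is
[[2, 0, 0, 0, 0, -1, 0], [0, 2, -1, 0, 0, 0, -1], [0, -1, 2, -1, 0, 0, 0], [0, 0, -1, 2, -2, 0, 0], [0, 0, 0, -1, 2, 0, 0], [-1, 0, 0, 0, 0, 2, -1], [0, -1, 0, 0, 0, -1, 2]].
The roots have two lengths (squared-length ratio 2:1); the short ones are alpha_{5}. The associated Dynkin diagram is a chain of 7 nodes with a double edge at one end; the terminal node there is the unique short simple root (B_7), so the type is B_7 (the algebra so(15)).

B_7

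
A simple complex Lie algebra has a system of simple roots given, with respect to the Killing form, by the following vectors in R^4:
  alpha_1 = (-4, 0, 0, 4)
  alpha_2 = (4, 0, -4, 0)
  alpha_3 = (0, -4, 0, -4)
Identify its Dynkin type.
Compute the Cartan integers a_ij = 2(alpha_i, alpha_j)/(alpha_j, alpha_j); the resulting 3x3 Cartan matrix is
[[2, -1, -1], [-1, 2, 0], [-1, 0, 2]].
All simple roots have the same length, so the diagram is simply laced. The associated Dynkin diagram is a chain of 3 nodes with single edges (A_3), so the type is A_3 (the algebra sl(4)).

A_3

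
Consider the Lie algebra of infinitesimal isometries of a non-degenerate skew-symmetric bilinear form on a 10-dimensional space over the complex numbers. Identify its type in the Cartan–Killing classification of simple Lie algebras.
This is sp(10), which has dimension 10(10+1)/2 = 55 and rank 10/2 = 5. In the classification of classical Lie algebras, the symplectic algebra sp(2n) has type C_n; here n = 5, so the Dynkin diagram is a chain of 5 nodes with a double edge at one end; the terminal node there is the unique long simple root (C_5). Hence the type is C_5.

C_5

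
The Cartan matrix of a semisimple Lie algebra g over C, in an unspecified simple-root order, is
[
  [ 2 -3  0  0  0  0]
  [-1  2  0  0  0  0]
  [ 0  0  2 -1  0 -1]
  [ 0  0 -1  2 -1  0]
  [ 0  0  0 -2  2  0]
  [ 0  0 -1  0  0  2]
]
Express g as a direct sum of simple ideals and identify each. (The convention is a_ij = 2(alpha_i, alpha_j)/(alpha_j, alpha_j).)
type C_4 ⊕ type G_2

The diagram associated to this matrix has two connected components: the simple roots {alpha_3, alpha_4, alpha_5, alpha_6} form a chain of 4 nodes with a double edge at one end; the terminal node there is the unique long simple root (C_4), and {alpha_1, alpha_2} form two nodes joined by a triple edge (G_2). A semisimple Lie algebra decomposes uniquely as the direct sum of simple ideals, one per connected component of its Dynkin diagram, so g ≅ C_4 ⊕ G_2 (dimension 36 + 14 = 50).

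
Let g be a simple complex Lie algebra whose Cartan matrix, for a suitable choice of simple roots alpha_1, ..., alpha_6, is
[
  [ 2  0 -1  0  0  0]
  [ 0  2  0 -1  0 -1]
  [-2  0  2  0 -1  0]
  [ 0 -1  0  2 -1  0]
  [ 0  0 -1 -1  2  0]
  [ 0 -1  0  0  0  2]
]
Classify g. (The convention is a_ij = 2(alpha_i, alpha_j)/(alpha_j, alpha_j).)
The matrix has rank 6 with 2's on the diagonal. Reading the off-diagonal entries as Dynkin edges (a single edge where a_ij = a_ji = -1; a double or triple edge where a_ij * a_ji = 2 or 3), the diagram is a chain of 6 nodes with a double edge at one end; the terminal node there is the unique short simple root (B_6). One simple-root ordering that puts it in standard form is (alpha_6, alpha_2, alpha_4, alpha_5, alpha_3, alpha_1). So the algebra is type B_6, i.e. so(13).

B6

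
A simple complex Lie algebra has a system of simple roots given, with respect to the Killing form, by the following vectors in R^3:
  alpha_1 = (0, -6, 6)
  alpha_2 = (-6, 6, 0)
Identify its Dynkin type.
Compute the Cartan integers a_ij = 2(alpha_i, alpha_j)/(alpha_j, alpha_j); the resulting 2x2 Cartan matrix is
[[2, -1], [-1, 2]].
All simple roots have the same length, so the diagram is simply laced. The associated Dynkin diagram is a chain of 2 nodes with single edges (A_2), so the type is A_2 (the algebra sl(3)).

A_2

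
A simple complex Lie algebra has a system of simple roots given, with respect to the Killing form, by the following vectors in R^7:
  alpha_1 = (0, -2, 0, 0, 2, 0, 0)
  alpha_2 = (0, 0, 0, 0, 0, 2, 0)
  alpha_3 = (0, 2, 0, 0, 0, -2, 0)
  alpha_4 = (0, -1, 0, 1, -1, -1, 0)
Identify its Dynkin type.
F_4

Compute the Cartan integers a_ij = 2(alpha_i, alpha_j)/(alpha_j, alpha_j); the resulting 4x4 Cartan matrix is
[[2, 0, -1, 0], [0, 2, -1, -1], [-1, -2, 2, 0], [0, -1, 0, 2]].
The roots have two lengths (squared-length ratio 2:1); the short ones are alpha_{2,4}. The associated Dynkin diagram is a chain of 4 nodes with a double edge between the middle two (F_4), so the type is F_4.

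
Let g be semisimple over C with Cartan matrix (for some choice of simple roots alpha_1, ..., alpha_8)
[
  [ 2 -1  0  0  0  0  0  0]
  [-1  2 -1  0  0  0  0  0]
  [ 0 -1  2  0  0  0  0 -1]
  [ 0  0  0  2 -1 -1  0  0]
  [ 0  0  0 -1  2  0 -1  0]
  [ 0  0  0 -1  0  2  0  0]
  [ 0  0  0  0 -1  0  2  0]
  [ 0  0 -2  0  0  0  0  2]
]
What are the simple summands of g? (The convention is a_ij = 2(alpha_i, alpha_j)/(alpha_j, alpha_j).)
A4 + C4

The diagram associated to this matrix has two connected components: the simple roots {alpha_4, alpha_5, alpha_6, alpha_7} form a chain of 4 nodes with single edges (A_4), and {alpha_1, alpha_2, alpha_3, alpha_8} form a chain of 4 nodes with a double edge at one end; the terminal node there is the unique long simple root (C_4). A semisimple Lie algebra decomposes uniquely as the direct sum of simple ideals, one per connected component of its Dynkin diagram, so g ≅ A_4 ⊕ C_4 (dimension 24 + 36 = 60).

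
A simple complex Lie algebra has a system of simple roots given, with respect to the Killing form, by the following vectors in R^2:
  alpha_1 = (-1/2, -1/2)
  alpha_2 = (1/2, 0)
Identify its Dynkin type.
Compute the Cartan integers a_ij = 2(alpha_i, alpha_j)/(alpha_j, alpha_j); the resulting 2x2 Cartan matrix is
[[2, -2], [-1, 2]].
The roots have two lengths (squared-length ratio 2:1); the short ones are alpha_{2}. The associated Dynkin diagram is a chain of 2 nodes with a double edge at one end; the terminal node there is the unique short simple root (B_2), so the type is B_2 (the algebra so(5)).

B_2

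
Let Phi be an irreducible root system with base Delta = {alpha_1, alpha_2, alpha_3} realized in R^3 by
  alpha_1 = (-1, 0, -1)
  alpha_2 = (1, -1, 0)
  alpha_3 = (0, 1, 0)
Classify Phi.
type B_3

Compute the Cartan integers a_ij = 2(alpha_i, alpha_j)/(alpha_j, alpha_j); the resulting 3x3 Cartan matrix is
[[2, -1, 0], [-1, 2, -2], [0, -1, 2]].
The roots have two lengths (squared-length ratio 2:1); the short ones are alpha_{3}. The associated Dynkin diagram is a chain of 3 nodes with a double edge at one end; the terminal node there is the unique short simple root (B_3), so the type is B_3 (the algebra so(7)).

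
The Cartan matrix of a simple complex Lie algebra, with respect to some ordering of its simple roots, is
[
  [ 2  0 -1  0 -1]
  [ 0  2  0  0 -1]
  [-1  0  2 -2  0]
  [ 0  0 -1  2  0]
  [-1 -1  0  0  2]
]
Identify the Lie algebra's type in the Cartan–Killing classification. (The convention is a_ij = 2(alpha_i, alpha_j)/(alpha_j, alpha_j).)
The matrix has rank 5 with 2's on the diagonal. Reading the off-diagonal entries as Dynkin edges (a single edge where a_ij = a_ji = -1; a double or triple edge where a_ij * a_ji = 2 or 3), the diagram is a chain of 5 nodes with a double edge at one end; the terminal node there is the unique short simple root (B_5). One simple-root ordering that puts it in standard form is (alpha_2, alpha_5, alpha_1, alpha_3, alpha_4). So the algebra is type B_5, i.e. so(11).

B5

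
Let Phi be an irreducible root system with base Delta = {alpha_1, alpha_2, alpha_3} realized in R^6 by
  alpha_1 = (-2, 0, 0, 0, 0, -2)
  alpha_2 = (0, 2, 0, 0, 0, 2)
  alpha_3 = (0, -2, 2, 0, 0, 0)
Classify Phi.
Compute the Cartan integers a_ij = 2(alpha_i, alpha_j)/(alpha_j, alpha_j); the resulting 3x3 Cartan matrix is
[[2, -1, 0], [-1, 2, -1], [0, -1, 2]].
All simple roots have the same length, so the diagram is simply laced. The associated Dynkin diagram is a chain of 3 nodes with single edges (A_3), so the type is A_3 (the algebra sl(4)).

A_3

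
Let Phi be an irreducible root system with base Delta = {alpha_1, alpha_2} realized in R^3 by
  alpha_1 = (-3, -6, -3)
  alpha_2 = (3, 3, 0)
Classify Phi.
G_2

Compute the Cartan integers a_ij = 2(alpha_i, alpha_j)/(alpha_j, alpha_j); the resulting 2x2 Cartan matrix is
[[2, -3], [-1, 2]].
The roots have two lengths (squared-length ratio 3:1); the short ones are alpha_{2}. The associated Dynkin diagram is two nodes joined by a triple edge (G_2), so the type is G_2.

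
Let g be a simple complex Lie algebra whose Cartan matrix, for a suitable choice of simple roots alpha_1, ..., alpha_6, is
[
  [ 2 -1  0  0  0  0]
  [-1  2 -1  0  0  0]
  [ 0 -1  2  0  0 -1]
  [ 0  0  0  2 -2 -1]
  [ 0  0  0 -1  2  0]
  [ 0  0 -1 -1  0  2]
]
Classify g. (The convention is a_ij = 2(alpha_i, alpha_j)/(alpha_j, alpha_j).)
B6

The matrix has rank 6 with 2's on the diagonal. Reading the off-diagonal entries as Dynkin edges (a single edge where a_ij = a_ji = -1; a double or triple edge where a_ij * a_ji = 2 or 3), the diagram is a chain of 6 nodes with a double edge at one end; the terminal node there is the unique short simple root (B_6). One simple-root ordering that puts it in standard form is (alpha_1, alpha_2, alpha_3, alpha_6, alpha_4, alpha_5). So the algebra is type B_6, i.e. so(13).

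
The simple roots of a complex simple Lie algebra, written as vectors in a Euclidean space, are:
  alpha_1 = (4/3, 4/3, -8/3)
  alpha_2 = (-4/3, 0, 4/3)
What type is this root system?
type G_2

Compute the Cartan integers a_ij = 2(alpha_i, alpha_j)/(alpha_j, alpha_j); the resulting 2x2 Cartan matrix is
[[2, -3], [-1, 2]].
The roots have two lengths (squared-length ratio 3:1); the short ones are alpha_{2}. The associated Dynkin diagram is two nodes joined by a triple edge (G_2), so the type is G_2.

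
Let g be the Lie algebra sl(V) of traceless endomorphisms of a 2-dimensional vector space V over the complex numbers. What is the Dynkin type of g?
type A_1

This is sl(2), which has dimension 2^2 - 1 = 3 and rank 2 - 1 = 1 (a Cartan subalgebra is the diagonal traceless matrices). In the classification of classical Lie algebras, the special linear algebra sl(n+1) has type A_n; here n = 1, so the Dynkin diagram is a chain of 1 nodes with single edges (A_1). Hence the type is A_1.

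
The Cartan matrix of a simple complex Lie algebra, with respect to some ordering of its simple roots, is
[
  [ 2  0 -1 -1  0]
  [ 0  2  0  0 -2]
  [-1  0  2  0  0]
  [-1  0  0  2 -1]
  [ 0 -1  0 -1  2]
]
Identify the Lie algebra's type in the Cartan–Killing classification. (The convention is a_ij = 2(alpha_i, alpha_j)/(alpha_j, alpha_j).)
The matrix has rank 5 with 2's on the diagonal. Reading the off-diagonal entries as Dynkin edges (a single edge where a_ij = a_ji = -1; a double or triple edge where a_ij * a_ji = 2 or 3), the diagram is a chain of 5 nodes with a double edge at one end; the terminal node there is the unique long simple root (C_5). One simple-root ordering that puts it in standard form is (alpha_3, alpha_1, alpha_4, alpha_5, alpha_2). So the algebra is type C_5, i.e. sp(10).

C5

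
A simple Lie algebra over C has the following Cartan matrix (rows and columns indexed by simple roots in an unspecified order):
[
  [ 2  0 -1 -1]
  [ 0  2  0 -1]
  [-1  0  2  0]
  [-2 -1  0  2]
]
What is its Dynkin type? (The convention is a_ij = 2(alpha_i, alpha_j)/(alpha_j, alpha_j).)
The matrix has rank 4 with 2's on the diagonal. Reading the off-diagonal entries as Dynkin edges (a single edge where a_ij = a_ji = -1; a double or triple edge where a_ij * a_ji = 2 or 3), the diagram is a chain of 4 nodes with a double edge between the middle two (F_4). One simple-root ordering that puts it in standard form is (alpha_2, alpha_4, alpha_1, alpha_3). So the algebra is type F_4.

F_4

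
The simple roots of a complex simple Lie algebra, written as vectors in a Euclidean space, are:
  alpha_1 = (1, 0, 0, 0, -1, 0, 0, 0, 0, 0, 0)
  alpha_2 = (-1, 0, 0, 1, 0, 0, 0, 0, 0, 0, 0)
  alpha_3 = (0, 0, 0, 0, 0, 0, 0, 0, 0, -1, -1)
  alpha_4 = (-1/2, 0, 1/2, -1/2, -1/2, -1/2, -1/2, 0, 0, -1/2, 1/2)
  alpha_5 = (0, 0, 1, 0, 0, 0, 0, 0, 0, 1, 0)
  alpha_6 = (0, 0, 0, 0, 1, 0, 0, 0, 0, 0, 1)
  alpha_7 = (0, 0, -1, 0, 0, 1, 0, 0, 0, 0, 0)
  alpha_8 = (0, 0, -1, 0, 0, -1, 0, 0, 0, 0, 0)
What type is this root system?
Compute the Cartan integers a_ij = 2(alpha_i, alpha_j)/(alpha_j, alpha_j); the resulting 8x8 Cartan matrix is
[[2, -1, 0, 0, 0, -1, 0, 0], [-1, 2, 0, 0, 0, 0, 0, 0], [0, 0, 2, 0, -1, -1, 0, 0], [0, 0, 0, 2, 0, 0, -1, 0], [0, 0, -1, 0, 2, 0, -1, -1], [-1, 0, -1, 0, 0, 2, 0, 0], [0, 0, 0, -1, -1, 0, 2, 0], [0, 0, 0, 0, -1, 0, 0, 2]].
All simple roots have the same length, so the diagram is simply laced. The associated Dynkin diagram is a chain of 7 nodes with one extra node attached to the third node from one end (E_8), so the type is E_8.

E_8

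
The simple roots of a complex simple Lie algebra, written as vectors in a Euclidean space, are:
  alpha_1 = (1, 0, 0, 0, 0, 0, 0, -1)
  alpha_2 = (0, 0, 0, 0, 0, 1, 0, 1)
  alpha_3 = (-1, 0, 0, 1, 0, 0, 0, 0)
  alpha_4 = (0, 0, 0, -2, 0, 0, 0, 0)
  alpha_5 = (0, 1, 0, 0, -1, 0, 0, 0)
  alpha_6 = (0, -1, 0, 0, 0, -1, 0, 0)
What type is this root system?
Compute the Cartan integers a_ij = 2(alpha_i, alpha_j)/(alpha_j, alpha_j); the resulting 6x6 Cartan matrix is
[[2, -1, -1, 0, 0, 0], [-1, 2, 0, 0, 0, -1], [-1, 0, 2, -1, 0, 0], [0, 0, -2, 2, 0, 0], [0, 0, 0, 0, 2, -1], [0, -1, 0, 0, -1, 2]].
The roots have two lengths (squared-length ratio 2:1); the short ones are alpha_{1,2,3,5,6}. The associated Dynkin diagram is a chain of 6 nodes with a double edge at one end; the terminal node there is the unique long simple root (C_6), so the type is C_6 (the algebra sp(12)).

C6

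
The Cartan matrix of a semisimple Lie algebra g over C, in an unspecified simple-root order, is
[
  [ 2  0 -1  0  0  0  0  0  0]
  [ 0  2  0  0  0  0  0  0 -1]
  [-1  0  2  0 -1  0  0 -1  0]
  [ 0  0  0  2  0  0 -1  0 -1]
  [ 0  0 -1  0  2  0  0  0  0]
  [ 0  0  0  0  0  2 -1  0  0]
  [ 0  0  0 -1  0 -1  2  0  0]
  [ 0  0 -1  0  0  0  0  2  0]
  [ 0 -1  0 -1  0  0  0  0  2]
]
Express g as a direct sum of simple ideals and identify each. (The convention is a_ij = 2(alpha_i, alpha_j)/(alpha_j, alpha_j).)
The diagram associated to this matrix has two connected components: the simple roots {alpha_2, alpha_4, alpha_6, alpha_7, alpha_9} form a chain of 5 nodes with single edges (A_5), and {alpha_1, alpha_3, alpha_5, alpha_8} form a chain of 2 nodes with a fork of two nodes at one end (D_4). A semisimple Lie algebra decomposes uniquely as the direct sum of simple ideals, one per connected component of its Dynkin diagram, so g ≅ A_5 ⊕ D_4 (dimension 35 + 28 = 63).

type A_5 ⊕ type D_4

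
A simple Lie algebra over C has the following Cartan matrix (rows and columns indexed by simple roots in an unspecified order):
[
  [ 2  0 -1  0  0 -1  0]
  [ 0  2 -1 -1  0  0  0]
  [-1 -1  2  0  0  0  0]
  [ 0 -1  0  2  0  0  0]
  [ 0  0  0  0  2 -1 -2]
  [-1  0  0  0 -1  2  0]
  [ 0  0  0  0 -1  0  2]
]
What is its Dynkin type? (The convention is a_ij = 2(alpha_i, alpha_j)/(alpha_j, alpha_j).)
The matrix has rank 7 with 2's on the diagonal. Reading the off-diagonal entries as Dynkin edges (a single edge where a_ij = a_ji = -1; a double or triple edge where a_ij * a_ji = 2 or 3), the diagram is a chain of 7 nodes with a double edge at one end; the terminal node there is the unique short simple root (B_7). One simple-root ordering that puts it in standard form is (alpha_4, alpha_2, alpha_3, alpha_1, alpha_6, alpha_5, alpha_7). So the algebra is type B_7, i.e. so(15).

B_7 (so(15))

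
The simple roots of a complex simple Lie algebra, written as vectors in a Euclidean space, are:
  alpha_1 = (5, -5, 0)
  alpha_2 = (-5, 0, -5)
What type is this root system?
Compute the Cartan integers a_ij = 2(alpha_i, alpha_j)/(alpha_j, alpha_j); the resulting 2x2 Cartan matrix is
[[2, -1], [-1, 2]].
All simple roots have the same length, so the diagram is simply laced. The associated Dynkin diagram is a chain of 2 nodes with single edges (A_2), so the type is A_2 (the algebra sl(3)).

A2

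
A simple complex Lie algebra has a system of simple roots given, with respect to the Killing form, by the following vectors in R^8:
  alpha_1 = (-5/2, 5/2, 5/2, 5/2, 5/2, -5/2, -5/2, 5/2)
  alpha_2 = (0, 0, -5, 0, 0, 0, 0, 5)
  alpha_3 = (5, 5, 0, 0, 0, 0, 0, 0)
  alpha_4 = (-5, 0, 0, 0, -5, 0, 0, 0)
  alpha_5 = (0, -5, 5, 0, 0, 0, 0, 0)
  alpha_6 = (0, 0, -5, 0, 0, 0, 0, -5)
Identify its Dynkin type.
E_6

Compute the Cartan integers a_ij = 2(alpha_i, alpha_j)/(alpha_j, alpha_j); the resulting 6x6 Cartan matrix is
[[2, 0, 0, 0, 0, -1], [0, 2, 0, 0, -1, 0], [0, 0, 2, -1, -1, 0], [0, 0, -1, 2, 0, 0], [0, -1, -1, 0, 2, -1], [-1, 0, 0, 0, -1, 2]].
All simple roots have the same length, so the diagram is simply laced. The associated Dynkin diagram is a chain of 5 nodes with one extra node attached to the third node from one end (E_6), so the type is E_6.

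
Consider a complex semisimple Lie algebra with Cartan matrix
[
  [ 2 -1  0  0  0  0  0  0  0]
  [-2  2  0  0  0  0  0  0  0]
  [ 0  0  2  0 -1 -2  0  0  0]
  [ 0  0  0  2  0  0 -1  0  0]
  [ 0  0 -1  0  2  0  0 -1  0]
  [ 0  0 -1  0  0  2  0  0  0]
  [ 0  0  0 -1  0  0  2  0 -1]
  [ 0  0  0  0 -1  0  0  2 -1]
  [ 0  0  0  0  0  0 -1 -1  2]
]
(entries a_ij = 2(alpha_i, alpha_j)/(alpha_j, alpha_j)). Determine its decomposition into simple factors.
The diagram associated to this matrix has two connected components: the simple roots {alpha_1, alpha_2} form a chain of 2 nodes with a double edge at one end; the terminal node there is the unique short simple root (B_2), and {alpha_3, alpha_4, alpha_5, alpha_6, alpha_7, alpha_8, alpha_9} form a chain of 7 nodes with a double edge at one end; the terminal node there is the unique short simple root (B_7). A semisimple Lie algebra decomposes uniquely as the direct sum of simple ideals, one per connected component of its Dynkin diagram, so g ≅ B_2 ⊕ B_7 (dimension 10 + 105 = 115).

B_2 (so(5)) ⊕ B_7 (so(15))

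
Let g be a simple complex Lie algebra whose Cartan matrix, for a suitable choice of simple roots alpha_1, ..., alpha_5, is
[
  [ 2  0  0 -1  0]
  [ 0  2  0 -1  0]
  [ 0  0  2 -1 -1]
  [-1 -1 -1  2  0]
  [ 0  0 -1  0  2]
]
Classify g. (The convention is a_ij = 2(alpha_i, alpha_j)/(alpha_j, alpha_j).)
The matrix has rank 5 with 2's on the diagonal. Reading the off-diagonal entries as Dynkin edges (a single edge where a_ij = a_ji = -1; a double or triple edge where a_ij * a_ji = 2 or 3), the diagram is a chain of 3 nodes with a fork of two nodes at one end (D_5). One simple-root ordering that puts it in standard form is (alpha_5, alpha_3, alpha_4, alpha_2, alpha_1). So the algebra is type D_5, i.e. so(10).

D_5 (so(10))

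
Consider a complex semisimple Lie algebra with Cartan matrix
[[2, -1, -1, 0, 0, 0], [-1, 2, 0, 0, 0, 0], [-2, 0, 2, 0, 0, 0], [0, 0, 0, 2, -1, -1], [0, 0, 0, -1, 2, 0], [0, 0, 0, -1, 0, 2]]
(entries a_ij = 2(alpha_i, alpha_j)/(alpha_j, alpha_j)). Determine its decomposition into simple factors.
A_3 ⊕ C_3

The diagram associated to this matrix has two connected components: the simple roots {alpha_4, alpha_5, alpha_6} form a chain of 3 nodes with single edges (A_3), and {alpha_1, alpha_2, alpha_3} form a chain of 3 nodes with a double edge at one end; the terminal node there is the unique long simple root (C_3). A semisimple Lie algebra decomposes uniquely as the direct sum of simple ideals, one per connected component of its Dynkin diagram, so g ≅ A_3 ⊕ C_3 (dimension 15 + 21 = 36).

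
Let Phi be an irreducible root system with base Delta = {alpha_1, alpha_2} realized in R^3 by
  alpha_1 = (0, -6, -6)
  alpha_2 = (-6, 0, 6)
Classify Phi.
Compute the Cartan integers a_ij = 2(alpha_i, alpha_j)/(alpha_j, alpha_j); the resulting 2x2 Cartan matrix is
[[2, -1], [-1, 2]].
All simple roots have the same length, so the diagram is simply laced. The associated Dynkin diagram is a chain of 2 nodes with single edges (A_2), so the type is A_2 (the algebra sl(3)).

A_2 (sl(3))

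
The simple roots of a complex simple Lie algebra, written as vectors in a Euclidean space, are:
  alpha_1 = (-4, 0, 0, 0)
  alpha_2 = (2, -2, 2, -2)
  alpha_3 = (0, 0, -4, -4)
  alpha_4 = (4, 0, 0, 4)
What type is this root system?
F_4

Compute the Cartan integers a_ij = 2(alpha_i, alpha_j)/(alpha_j, alpha_j); the resulting 4x4 Cartan matrix is
[[2, -1, 0, -1], [-1, 2, 0, 0], [0, 0, 2, -1], [-2, 0, -1, 2]].
The roots have two lengths (squared-length ratio 2:1); the short ones are alpha_{1,2}. The associated Dynkin diagram is a chain of 4 nodes with a double edge between the middle two (F_4), so the type is F_4.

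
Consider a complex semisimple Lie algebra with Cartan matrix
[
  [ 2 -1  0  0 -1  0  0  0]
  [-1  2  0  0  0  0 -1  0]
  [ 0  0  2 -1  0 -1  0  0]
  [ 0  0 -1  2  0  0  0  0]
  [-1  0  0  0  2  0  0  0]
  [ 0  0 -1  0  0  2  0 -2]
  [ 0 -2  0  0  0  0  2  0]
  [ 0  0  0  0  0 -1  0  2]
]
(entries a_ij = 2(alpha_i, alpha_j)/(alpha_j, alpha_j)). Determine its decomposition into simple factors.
B_4 + C_4

The diagram associated to this matrix has two connected components: the simple roots {alpha_3, alpha_4, alpha_6, alpha_8} form a chain of 4 nodes with a double edge at one end; the terminal node there is the unique short simple root (B_4), and {alpha_1, alpha_2, alpha_5, alpha_7} form a chain of 4 nodes with a double edge at one end; the terminal node there is the unique long simple root (C_4). A semisimple Lie algebra decomposes uniquely as the direct sum of simple ideals, one per connected component of its Dynkin diagram, so g ≅ B_4 ⊕ C_4 (dimension 36 + 36 = 72).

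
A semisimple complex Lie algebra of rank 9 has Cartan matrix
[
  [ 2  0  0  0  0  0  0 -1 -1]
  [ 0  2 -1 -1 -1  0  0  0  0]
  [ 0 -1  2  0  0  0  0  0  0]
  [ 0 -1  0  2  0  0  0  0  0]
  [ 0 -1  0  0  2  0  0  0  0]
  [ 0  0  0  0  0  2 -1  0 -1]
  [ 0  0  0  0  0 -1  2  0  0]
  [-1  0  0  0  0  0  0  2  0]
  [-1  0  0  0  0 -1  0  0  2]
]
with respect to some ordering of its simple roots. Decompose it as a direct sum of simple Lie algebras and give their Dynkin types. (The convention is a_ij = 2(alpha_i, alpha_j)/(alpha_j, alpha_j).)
The diagram associated to this matrix has two connected components: the simple roots {alpha_1, alpha_6, alpha_7, alpha_8, alpha_9} form a chain of 5 nodes with single edges (A_5), and {alpha_2, alpha_3, alpha_4, alpha_5} form a chain of 2 nodes with a fork of two nodes at one end (D_4). A semisimple Lie algebra decomposes uniquely as the direct sum of simple ideals, one per connected component of its Dynkin diagram, so g ≅ A_5 ⊕ D_4 (dimension 35 + 28 = 63).

type A_5 ⊕ type D_4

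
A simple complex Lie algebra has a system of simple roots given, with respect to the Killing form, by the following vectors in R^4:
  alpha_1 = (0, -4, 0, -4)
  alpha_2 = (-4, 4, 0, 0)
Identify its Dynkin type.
A2

Compute the Cartan integers a_ij = 2(alpha_i, alpha_j)/(alpha_j, alpha_j); the resulting 2x2 Cartan matrix is
[[2, -1], [-1, 2]].
All simple roots have the same length, so the diagram is simply laced. The associated Dynkin diagram is a chain of 2 nodes with single edges (A_2), so the type is A_2 (the algebra sl(3)).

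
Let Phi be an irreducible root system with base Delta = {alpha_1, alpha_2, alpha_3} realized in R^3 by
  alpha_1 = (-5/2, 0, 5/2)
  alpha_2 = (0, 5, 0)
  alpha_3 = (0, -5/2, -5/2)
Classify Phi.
Compute the Cartan integers a_ij = 2(alpha_i, alpha_j)/(alpha_j, alpha_j); the resulting 3x3 Cartan matrix is
[[2, 0, -1], [0, 2, -2], [-1, -1, 2]].
The roots have two lengths (squared-length ratio 2:1); the short ones are alpha_{1,3}. The associated Dynkin diagram is a chain of 3 nodes with a double edge at one end; the terminal node there is the unique long simple root (C_3), so the type is C_3 (the algebra sp(6)).

C_3 (sp(6))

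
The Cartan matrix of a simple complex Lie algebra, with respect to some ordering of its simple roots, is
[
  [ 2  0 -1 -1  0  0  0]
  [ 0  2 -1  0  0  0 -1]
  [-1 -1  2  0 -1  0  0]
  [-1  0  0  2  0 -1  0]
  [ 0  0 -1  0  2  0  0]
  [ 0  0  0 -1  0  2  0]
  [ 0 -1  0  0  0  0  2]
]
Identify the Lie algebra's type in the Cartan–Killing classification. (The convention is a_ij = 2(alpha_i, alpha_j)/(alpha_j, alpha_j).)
E7

The matrix has rank 7 with 2's on the diagonal. Reading the off-diagonal entries as Dynkin edges (a single edge where a_ij = a_ji = -1; a double or triple edge where a_ij * a_ji = 2 or 3), the diagram is a chain of 6 nodes with one extra node attached to the third node from one end (E_7). One simple-root ordering that puts it in standard form is (alpha_7, alpha_5, alpha_2, alpha_3, alpha_1, alpha_4, alpha_6). So the algebra is type E_7.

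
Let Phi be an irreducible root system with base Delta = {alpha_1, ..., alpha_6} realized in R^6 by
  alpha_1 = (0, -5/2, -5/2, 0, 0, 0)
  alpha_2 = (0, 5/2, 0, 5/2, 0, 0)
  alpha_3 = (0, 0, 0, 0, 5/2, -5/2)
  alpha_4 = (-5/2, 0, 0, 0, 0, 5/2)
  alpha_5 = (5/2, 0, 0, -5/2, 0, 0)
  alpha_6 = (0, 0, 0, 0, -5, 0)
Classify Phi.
C_6 (sp(12))

Compute the Cartan integers a_ij = 2(alpha_i, alpha_j)/(alpha_j, alpha_j); the resulting 6x6 Cartan matrix is
[[2, -1, 0, 0, 0, 0], [-1, 2, 0, 0, -1, 0], [0, 0, 2, -1, 0, -1], [0, 0, -1, 2, -1, 0], [0, -1, 0, -1, 2, 0], [0, 0, -2, 0, 0, 2]].
The roots have two lengths (squared-length ratio 2:1); the short ones are alpha_{1,2,3,4,5}. The associated Dynkin diagram is a chain of 6 nodes with a double edge at one end; the terminal node there is the unique long simple root (C_6), so the type is C_6 (the algebra sp(12)).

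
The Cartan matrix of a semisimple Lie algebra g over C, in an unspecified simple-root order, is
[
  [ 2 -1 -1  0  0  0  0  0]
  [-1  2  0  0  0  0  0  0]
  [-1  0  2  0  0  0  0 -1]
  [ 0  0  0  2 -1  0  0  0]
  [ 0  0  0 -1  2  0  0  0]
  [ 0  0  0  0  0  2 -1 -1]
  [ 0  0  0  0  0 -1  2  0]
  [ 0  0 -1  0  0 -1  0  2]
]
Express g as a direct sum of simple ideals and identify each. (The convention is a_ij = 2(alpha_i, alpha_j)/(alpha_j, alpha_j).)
The diagram associated to this matrix has two connected components: the simple roots {alpha_4, alpha_5} form a chain of 2 nodes with single edges (A_2), and {alpha_1, alpha_2, alpha_3, alpha_6, alpha_7, alpha_8} form a chain of 6 nodes with single edges (A_6). A semisimple Lie algebra decomposes uniquely as the direct sum of simple ideals, one per connected component of its Dynkin diagram, so g ≅ A_2 ⊕ A_6 (dimension 8 + 48 = 56).

A_2 ⊕ A_6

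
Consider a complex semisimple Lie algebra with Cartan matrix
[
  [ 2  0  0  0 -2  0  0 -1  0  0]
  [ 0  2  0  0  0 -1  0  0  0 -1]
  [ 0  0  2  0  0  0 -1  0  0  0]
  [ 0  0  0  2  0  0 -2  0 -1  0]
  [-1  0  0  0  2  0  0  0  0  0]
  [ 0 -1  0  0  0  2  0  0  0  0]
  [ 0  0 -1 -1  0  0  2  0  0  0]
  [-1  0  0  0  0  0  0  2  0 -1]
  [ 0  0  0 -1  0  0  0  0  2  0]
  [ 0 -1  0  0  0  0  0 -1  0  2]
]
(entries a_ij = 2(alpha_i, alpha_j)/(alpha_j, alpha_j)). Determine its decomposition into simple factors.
B_6 (so(13)) + F_4

The diagram associated to this matrix has two connected components: the simple roots {alpha_1, alpha_2, alpha_5, alpha_6, alpha_8, alpha_10} form a chain of 6 nodes with a double edge at one end; the terminal node there is the unique short simple root (B_6), and {alpha_3, alpha_4, alpha_7, alpha_9} form a chain of 4 nodes with a double edge between the middle two (F_4). A semisimple Lie algebra decomposes uniquely as the direct sum of simple ideals, one per connected component of its Dynkin diagram, so g ≅ B_6 ⊕ F_4 (dimension 78 + 52 = 130).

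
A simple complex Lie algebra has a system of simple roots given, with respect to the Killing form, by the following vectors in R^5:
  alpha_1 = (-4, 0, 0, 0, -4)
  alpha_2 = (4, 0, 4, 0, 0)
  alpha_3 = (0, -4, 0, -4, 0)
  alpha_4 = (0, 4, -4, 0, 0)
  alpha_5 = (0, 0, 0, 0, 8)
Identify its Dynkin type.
C5

Compute the Cartan integers a_ij = 2(alpha_i, alpha_j)/(alpha_j, alpha_j); the resulting 5x5 Cartan matrix is
[[2, -1, 0, 0, -1], [-1, 2, 0, -1, 0], [0, 0, 2, -1, 0], [0, -1, -1, 2, 0], [-2, 0, 0, 0, 2]].
The roots have two lengths (squared-length ratio 2:1); the short ones are alpha_{1,2,3,4}. The associated Dynkin diagram is a chain of 5 nodes with a double edge at one end; the terminal node there is the unique long simple root (C_5), so the type is C_5 (the algebra sp(10)).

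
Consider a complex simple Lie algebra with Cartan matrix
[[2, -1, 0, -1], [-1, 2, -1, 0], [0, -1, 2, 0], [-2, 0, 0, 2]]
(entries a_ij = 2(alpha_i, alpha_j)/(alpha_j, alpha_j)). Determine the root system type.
type C_4

The matrix has rank 4 with 2's on the diagonal. Reading the off-diagonal entries as Dynkin edges (a single edge where a_ij = a_ji = -1; a double or triple edge where a_ij * a_ji = 2 or 3), the diagram is a chain of 4 nodes with a double edge at one end; the terminal node there is the unique long simple root (C_4). One simple-root ordering that puts it in standard form is (alpha_3, alpha_2, alpha_1, alpha_4). So the algebra is type C_4, i.e. sp(8).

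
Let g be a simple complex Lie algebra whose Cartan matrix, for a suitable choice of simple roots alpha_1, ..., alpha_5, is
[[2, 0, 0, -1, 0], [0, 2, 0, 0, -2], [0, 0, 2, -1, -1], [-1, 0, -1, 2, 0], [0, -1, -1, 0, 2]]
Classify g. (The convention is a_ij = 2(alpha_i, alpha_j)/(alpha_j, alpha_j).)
The matrix has rank 5 with 2's on the diagonal. Reading the off-diagonal entries as Dynkin edges (a single edge where a_ij = a_ji = -1; a double or triple edge where a_ij * a_ji = 2 or 3), the diagram is a chain of 5 nodes with a double edge at one end; the terminal node there is the unique long simple root (C_5). One simple-root ordering that puts it in standard form is (alpha_1, alpha_4, alpha_3, alpha_5, alpha_2). So the algebra is type C_5, i.e. sp(10).

C_5 (sp(10))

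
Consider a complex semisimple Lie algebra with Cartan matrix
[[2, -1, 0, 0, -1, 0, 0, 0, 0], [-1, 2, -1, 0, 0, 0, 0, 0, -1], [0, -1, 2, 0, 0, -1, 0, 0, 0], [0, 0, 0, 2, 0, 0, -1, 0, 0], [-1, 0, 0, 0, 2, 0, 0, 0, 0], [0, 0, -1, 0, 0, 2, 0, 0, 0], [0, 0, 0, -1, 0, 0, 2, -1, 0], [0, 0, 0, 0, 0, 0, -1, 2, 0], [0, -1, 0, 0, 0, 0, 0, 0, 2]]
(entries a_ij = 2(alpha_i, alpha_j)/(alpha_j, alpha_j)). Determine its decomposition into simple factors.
The diagram associated to this matrix has two connected components: the simple roots {alpha_4, alpha_7, alpha_8} form a chain of 3 nodes with single edges (A_3), and {alpha_1, alpha_2, alpha_3, alpha_5, alpha_6, alpha_9} form a chain of 5 nodes with one extra node attached to the third node from one end (E_6). A semisimple Lie algebra decomposes uniquely as the direct sum of simple ideals, one per connected component of its Dynkin diagram, so g ≅ A_3 ⊕ E_6 (dimension 15 + 78 = 93).

type A_3 + type E_6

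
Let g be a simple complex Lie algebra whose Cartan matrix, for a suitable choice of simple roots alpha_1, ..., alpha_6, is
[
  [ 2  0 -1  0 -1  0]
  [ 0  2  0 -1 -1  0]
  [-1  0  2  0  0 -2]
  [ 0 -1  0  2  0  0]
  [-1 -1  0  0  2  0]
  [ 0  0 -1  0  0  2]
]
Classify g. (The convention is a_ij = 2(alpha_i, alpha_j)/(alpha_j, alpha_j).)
The matrix has rank 6 with 2's on the diagonal. Reading the off-diagonal entries as Dynkin edges (a single edge where a_ij = a_ji = -1; a double or triple edge where a_ij * a_ji = 2 or 3), the diagram is a chain of 6 nodes with a double edge at one end; the terminal node there is the unique short simple root (B_6). One simple-root ordering that puts it in standard form is (alpha_4, alpha_2, alpha_5, alpha_1, alpha_3, alpha_6). So the algebra is type B_6, i.e. so(13).

B_6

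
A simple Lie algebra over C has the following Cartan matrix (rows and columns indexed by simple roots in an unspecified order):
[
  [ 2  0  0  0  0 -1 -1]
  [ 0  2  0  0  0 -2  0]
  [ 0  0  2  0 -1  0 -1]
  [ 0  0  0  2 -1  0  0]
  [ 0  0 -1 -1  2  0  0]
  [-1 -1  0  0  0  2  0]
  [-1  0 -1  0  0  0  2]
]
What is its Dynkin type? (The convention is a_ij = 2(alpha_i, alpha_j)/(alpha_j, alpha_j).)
The matrix has rank 7 with 2's on the diagonal. Reading the off-diagonal entries as Dynkin edges (a single edge where a_ij = a_ji = -1; a double or triple edge where a_ij * a_ji = 2 or 3), the diagram is a chain of 7 nodes with a double edge at one end; the terminal node there is the unique long simple root (C_7). One simple-root ordering that puts it in standard form is (alpha_4, alpha_5, alpha_3, alpha_7, alpha_1, alpha_6, alpha_2). So the algebra is type C_7, i.e. sp(14).

C_7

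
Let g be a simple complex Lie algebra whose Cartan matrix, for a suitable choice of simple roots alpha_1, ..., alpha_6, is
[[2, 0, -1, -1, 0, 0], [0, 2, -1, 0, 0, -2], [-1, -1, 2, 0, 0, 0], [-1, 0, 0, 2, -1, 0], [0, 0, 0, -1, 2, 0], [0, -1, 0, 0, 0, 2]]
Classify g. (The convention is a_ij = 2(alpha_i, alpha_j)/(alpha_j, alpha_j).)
The matrix has rank 6 with 2's on the diagonal. Reading the off-diagonal entries as Dynkin edges (a single edge where a_ij = a_ji = -1; a double or triple edge where a_ij * a_ji = 2 or 3), the diagram is a chain of 6 nodes with a double edge at one end; the terminal node there is the unique short simple root (B_6). One simple-root ordering that puts it in standard form is (alpha_5, alpha_4, alpha_1, alpha_3, alpha_2, alpha_6). So the algebra is type B_6, i.e. so(13).

type B_6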